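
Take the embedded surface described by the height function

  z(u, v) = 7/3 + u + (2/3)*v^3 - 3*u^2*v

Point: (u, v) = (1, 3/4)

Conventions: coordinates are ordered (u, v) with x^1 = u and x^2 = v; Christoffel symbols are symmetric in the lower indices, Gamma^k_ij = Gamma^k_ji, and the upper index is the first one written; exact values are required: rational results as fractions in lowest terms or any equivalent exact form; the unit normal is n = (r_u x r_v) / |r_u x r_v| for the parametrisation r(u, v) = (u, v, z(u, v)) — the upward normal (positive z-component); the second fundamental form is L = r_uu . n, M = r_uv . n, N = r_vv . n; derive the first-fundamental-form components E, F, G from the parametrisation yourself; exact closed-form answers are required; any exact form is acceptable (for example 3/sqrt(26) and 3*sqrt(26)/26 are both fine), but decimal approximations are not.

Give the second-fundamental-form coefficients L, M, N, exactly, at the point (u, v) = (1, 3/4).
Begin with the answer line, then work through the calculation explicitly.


Answer: L = -36*sqrt(1073)/1073, M = -48*sqrt(1073)/1073, N = 24*sqrt(1073)/1073

z_u = -7/2, z_v = -15/8, z_uu = -9/2, z_uv = -6, z_vv = 3
E = 53/4, F = 105/16, G = 289/64; answer radicand W^2 = 1073/64
unnormalised second-form numerators: l = -9/2, m = -6, n = 3; L = l/sqrt(1073/64), and similarly M = m/sqrt(W^2), N = n/sqrt(W^2)


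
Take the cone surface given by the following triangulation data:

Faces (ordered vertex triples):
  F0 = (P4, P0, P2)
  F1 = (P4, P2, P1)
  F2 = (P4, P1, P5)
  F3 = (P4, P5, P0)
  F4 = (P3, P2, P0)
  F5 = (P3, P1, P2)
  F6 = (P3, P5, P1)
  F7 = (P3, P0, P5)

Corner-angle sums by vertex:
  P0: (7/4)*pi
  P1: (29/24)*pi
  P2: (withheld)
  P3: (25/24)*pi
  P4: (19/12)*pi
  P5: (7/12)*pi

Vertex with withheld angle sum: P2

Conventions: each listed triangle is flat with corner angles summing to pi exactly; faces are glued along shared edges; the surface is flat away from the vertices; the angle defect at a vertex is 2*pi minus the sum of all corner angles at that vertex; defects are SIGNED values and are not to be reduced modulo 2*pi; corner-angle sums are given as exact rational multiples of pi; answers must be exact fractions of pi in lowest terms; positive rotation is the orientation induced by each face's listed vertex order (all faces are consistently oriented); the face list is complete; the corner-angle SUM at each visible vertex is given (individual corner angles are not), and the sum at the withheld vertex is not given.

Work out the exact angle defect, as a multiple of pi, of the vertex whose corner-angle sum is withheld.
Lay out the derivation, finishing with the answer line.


V = 6, E = 12, F = 8; chi = V - E + F = 2
Gauss-Bonnet: total defect = 2*pi*chi = 4*pi; visible defects sum to (23/6)*pi

Answer: defect(P2) = pi/6


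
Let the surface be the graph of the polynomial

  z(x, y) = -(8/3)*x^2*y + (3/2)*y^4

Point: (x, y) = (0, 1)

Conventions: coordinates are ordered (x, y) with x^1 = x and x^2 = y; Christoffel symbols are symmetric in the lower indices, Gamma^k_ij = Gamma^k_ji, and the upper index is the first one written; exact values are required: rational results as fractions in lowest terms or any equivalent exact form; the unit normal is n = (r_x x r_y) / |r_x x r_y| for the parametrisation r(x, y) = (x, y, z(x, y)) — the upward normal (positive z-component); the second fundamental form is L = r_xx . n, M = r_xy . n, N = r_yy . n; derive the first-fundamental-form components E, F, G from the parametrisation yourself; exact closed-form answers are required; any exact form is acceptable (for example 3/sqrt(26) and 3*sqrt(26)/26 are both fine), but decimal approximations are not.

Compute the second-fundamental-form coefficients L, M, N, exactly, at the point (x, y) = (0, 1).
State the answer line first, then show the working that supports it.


Answer: L = -16*sqrt(37)/111, M = 0, N = 18*sqrt(37)/37

z_x = 0, z_y = 6, z_xx = -16/3, z_xy = 0, z_yy = 18
E = 1, F = 0, G = 37; answer radicand W^2 = 37
unnormalised second-form numerators: l = -16/3, m = 0, n = 18; L = l/sqrt(37), and similarly M = m/sqrt(W^2), N = n/sqrt(W^2)


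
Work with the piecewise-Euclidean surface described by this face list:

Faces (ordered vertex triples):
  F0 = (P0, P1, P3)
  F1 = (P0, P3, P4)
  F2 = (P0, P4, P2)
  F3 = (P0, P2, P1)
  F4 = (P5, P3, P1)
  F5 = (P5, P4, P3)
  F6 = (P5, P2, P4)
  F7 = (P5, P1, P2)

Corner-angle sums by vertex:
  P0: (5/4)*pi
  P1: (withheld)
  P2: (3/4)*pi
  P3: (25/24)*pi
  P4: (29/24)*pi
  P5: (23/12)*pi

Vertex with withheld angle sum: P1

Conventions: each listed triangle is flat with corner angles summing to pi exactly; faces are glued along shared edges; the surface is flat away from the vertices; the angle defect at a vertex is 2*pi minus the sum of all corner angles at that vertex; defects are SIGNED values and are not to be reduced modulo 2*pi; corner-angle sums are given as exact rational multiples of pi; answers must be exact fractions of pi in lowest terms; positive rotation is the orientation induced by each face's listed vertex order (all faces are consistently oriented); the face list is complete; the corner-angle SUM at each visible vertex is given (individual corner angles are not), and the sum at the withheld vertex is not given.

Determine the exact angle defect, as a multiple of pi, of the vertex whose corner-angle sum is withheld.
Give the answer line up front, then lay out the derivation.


Answer: defect(P1) = pi/6

V = 6, E = 12, F = 8; chi = V - E + F = 2
Gauss-Bonnet: total defect = 2*pi*chi = 4*pi; visible defects sum to (23/6)*pi


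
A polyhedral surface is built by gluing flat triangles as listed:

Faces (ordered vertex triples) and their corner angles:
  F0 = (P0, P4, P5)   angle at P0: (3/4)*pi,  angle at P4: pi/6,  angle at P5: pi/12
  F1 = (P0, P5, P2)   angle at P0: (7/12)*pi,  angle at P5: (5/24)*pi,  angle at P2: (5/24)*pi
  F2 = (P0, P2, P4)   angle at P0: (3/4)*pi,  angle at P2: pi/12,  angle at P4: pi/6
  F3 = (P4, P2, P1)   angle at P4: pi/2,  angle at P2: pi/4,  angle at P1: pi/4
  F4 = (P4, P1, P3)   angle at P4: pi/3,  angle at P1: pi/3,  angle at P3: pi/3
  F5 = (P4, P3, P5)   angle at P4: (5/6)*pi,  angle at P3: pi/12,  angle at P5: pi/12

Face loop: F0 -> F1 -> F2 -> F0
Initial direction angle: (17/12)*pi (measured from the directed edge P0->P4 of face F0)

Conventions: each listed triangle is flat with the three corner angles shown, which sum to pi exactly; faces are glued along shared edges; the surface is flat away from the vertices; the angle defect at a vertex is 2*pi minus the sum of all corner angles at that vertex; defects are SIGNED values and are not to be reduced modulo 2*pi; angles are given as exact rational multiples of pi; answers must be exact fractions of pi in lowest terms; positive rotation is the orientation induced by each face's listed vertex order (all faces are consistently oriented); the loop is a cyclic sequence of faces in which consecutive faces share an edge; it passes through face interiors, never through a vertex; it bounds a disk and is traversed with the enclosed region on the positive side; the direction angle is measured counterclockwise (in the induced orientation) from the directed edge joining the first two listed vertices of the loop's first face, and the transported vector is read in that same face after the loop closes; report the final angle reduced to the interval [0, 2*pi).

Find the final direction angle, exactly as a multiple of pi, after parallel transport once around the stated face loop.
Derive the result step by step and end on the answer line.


enclosed vertex P0: corner angles sum to (25/12)*pi, defect = 2*pi - (25/12)*pi = -pi/12
transport around the loop rotates by the sum of enclosed defects; add to the initial angle mod 2*pi
final angle = (17/12)*pi - pi/12 = (4/3)*pi (mod 2*pi)

Answer: final direction angle = (4/3)*pi


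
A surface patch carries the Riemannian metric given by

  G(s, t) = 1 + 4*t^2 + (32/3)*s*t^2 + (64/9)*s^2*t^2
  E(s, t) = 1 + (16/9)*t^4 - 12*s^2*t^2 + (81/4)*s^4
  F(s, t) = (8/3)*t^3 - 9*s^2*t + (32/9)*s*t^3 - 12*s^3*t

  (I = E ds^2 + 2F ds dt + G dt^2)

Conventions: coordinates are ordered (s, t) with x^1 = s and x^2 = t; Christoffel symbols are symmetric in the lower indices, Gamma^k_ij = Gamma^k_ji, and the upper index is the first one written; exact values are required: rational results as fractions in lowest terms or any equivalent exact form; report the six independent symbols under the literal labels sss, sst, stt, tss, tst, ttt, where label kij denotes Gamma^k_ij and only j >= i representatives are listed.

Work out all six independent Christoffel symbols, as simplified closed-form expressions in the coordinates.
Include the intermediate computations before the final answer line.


E = 1 + (16/9)*t^4 - 12*s^2*t^2 + (81/4)*s^4; F = (8/3)*t^3 - 9*s^2*t + (32/9)*s*t^3 - 12*s^3*t; G = 1 + 4*t^2 + (32/3)*s*t^2 + (64/9)*s^2*t^2
Gamma^k_ij = (1/2) g^{kl} (d_i g_jl + d_j g_il - d_l g_ij), with g^inv = (1/(EG-F^2)) [[G, -F], [-F, E]]
first partials: E_s = -24*s*t^2 + 81*s^3, E_t = (64/9)*t^3 - 24*s^2*t, F_s = -18*s*t + (32/9)*t^3 - 36*s^2*t, F_t = 8*t^2 - 9*s^2 + (32/3)*s*t^2 - 12*s^3, G_s = (32/3)*t^2 + (128/9)*s*t^2, G_t = 8*t + (64/3)*s*t + (128/9)*s^2*t
D = EG - F^2 = 1 + 4*t^2 + (32/3)*s*t^2 + (16/9)*t^4 - (44/9)*s^2*t^2 + (81/4)*s^4
expanded: Gamma^s_ss = (G E_s - 2F F_s + F E_t)/(2D), Gamma^s_st = (G E_t - F G_s)/(2D), Gamma^s_tt = (2G F_t - G G_s - F G_t)/(2D), Gamma^t_ss = (2E F_s - E E_t - F E_s)/(2D), Gamma^t_st = (E G_s - F E_t)/(2D), Gamma^t_tt = (E G_t - 2F F_t + F G_s)/(2D); substitute and cancel common factors

Answer: Gamma_sss = (1458*s^3 - 432*s*t^2)/(729*s^4 - 176*s^2*t^2 + 384*s*t^2 + 64*t^4 + 144*t^2 + 36), Gamma_sst = (-432*s^2*t + 128*t^3)/(729*s^4 - 176*s^2*t^2 + 384*s*t^2 + 64*t^4 + 144*t^2 + 36), Gamma_stt = (-432*s^3 - 324*s^2 + 128*s*t^2 + 96*t^2)/(729*s^4 - 176*s^2*t^2 + 384*s*t^2 + 64*t^4 + 144*t^2 + 36), Gamma_tss = (-864*s^2*t - 648*s*t)/(729*s^4 - 176*s^2*t^2 + 384*s*t^2 + 64*t^4 + 144*t^2 + 36), Gamma_tst = (256*s*t^2 + 192*t^2)/(729*s^4 - 176*s^2*t^2 + 384*s*t^2 + 64*t^4 + 144*t^2 + 36), Gamma_ttt = (256*s^2*t + 384*s*t + 144*t)/(729*s^4 - 176*s^2*t^2 + 384*s*t^2 + 64*t^4 + 144*t^2 + 36)


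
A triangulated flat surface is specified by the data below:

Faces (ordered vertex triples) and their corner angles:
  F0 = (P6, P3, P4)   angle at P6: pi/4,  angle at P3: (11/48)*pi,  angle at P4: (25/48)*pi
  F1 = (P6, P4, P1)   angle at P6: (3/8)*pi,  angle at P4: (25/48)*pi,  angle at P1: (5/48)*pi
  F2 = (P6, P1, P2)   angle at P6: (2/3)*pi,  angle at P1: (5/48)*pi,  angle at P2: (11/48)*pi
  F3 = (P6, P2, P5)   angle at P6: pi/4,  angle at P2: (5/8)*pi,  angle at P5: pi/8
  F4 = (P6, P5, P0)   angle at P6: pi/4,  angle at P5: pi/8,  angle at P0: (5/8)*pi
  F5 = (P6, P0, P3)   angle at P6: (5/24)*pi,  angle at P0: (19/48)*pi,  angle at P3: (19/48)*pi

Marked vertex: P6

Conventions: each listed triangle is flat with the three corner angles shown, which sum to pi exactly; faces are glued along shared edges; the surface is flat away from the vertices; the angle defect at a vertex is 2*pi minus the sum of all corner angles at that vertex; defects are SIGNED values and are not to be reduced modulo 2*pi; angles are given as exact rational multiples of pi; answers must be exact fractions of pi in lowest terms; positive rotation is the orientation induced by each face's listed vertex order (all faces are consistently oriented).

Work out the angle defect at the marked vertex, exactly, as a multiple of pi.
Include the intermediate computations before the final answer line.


Sum of corner angles at P6: 2*pi
defect = 2*pi - 2*pi

Answer: defect(P6) = 0


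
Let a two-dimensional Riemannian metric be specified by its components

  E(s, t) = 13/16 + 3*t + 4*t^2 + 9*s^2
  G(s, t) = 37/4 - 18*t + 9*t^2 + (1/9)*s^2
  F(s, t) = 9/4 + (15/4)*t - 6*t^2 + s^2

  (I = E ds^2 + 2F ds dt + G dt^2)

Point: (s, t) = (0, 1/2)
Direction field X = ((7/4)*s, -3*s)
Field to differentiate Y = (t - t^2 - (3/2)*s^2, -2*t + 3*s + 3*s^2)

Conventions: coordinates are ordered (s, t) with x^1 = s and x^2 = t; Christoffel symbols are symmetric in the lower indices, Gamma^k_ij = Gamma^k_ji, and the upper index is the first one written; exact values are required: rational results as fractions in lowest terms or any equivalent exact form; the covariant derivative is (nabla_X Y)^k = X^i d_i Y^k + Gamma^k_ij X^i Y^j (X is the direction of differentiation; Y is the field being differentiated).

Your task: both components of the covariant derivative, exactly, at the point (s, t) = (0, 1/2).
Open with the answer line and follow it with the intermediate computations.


Answer: (nabla_X Y)^s = 0, (nabla_X Y)^t = 0

E = 53/16, F = 21/8, G = 5/2 at the point
E_s = 0, E_t = 7, F_s = 0, F_t = -9/4, G_s = 0, G_t = -9
EG - F^2 = 89/64;  g^inv = (64/89) * [[5/2, -21/8], [-21/8, 53/16]]
first-kind symbols [ij,l] = (1/2)(d_i g_jl + d_j g_il - d_l g_ij): [ss,s] = E_s/2 = 0, [ss,t] = F_s - E_t/2 = -7/2, [st,s] = E_t/2 = 7/2, [st,t] = G_s/2 = 0, [tt,s] = F_t - G_s/2 = -9/4, [tt,t] = G_t/2 = -9/2
Gamma^s_ij = (G*[ij,s] - F*[ij,t])/(EG - F^2), Gamma^t_ij = (E*[ij,t] - F*[ij,s])/(EG - F^2)
Gamma_sss = 588/89, Gamma_sst = 560/89, Gamma_stt = 396/89, Gamma_tss = -742/89, Gamma_tst = -588/89, Gamma_ttt = -576/89
X = (0, 0), Y = (1/4, -1) at the point


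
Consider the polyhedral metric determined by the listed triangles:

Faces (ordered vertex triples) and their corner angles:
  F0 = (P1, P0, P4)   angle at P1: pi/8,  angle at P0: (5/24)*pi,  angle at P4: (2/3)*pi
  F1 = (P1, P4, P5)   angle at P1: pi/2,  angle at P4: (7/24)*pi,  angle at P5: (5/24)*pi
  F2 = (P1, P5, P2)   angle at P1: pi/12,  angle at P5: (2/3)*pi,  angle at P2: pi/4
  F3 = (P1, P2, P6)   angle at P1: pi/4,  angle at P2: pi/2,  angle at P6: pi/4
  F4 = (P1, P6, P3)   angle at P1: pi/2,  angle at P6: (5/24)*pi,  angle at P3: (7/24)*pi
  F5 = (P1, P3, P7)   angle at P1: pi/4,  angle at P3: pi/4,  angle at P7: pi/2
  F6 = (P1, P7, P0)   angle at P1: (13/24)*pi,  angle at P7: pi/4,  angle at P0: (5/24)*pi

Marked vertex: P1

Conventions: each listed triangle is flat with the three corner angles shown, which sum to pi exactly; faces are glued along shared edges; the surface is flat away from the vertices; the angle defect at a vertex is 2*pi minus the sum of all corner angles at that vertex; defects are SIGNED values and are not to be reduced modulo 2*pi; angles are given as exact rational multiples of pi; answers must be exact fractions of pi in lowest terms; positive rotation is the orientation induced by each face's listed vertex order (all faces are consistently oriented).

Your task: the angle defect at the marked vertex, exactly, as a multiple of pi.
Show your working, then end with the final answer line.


Sum of corner angles at P1: (9/4)*pi
defect = 2*pi - (9/4)*pi

Answer: defect(P1) = -pi/4


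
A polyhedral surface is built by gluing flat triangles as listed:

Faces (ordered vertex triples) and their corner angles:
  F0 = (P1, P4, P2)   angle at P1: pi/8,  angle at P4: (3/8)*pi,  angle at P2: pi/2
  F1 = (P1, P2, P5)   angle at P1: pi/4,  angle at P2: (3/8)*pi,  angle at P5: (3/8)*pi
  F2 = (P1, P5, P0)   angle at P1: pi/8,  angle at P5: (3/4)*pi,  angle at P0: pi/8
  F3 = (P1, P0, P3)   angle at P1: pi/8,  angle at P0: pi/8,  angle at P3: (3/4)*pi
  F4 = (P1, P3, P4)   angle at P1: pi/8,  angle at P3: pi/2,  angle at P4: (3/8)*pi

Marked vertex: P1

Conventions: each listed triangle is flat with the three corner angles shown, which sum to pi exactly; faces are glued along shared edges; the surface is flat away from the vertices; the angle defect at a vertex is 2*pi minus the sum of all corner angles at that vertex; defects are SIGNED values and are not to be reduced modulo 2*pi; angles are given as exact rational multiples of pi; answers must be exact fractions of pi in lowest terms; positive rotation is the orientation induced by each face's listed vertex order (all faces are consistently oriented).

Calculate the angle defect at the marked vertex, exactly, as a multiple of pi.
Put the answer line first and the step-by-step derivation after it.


Answer: defect(P1) = (5/4)*pi

Sum of corner angles at P1: (3/4)*pi
defect = 2*pi - (3/4)*pi


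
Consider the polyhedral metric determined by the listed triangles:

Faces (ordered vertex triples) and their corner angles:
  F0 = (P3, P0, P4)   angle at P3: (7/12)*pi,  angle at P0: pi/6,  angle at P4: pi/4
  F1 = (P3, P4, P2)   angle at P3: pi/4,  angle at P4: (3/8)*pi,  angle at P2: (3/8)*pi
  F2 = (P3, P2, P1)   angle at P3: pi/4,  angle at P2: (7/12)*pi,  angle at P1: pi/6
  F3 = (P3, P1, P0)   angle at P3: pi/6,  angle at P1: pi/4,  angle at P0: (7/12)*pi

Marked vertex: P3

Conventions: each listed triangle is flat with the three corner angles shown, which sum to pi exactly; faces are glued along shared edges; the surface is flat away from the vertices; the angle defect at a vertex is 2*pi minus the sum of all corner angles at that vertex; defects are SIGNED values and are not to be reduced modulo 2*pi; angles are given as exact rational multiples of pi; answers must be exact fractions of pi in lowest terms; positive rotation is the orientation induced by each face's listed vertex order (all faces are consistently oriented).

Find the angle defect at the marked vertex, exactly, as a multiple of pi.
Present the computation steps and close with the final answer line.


Sum of corner angles at P3: (5/4)*pi
defect = 2*pi - (5/4)*pi

Answer: defect(P3) = (3/4)*pi


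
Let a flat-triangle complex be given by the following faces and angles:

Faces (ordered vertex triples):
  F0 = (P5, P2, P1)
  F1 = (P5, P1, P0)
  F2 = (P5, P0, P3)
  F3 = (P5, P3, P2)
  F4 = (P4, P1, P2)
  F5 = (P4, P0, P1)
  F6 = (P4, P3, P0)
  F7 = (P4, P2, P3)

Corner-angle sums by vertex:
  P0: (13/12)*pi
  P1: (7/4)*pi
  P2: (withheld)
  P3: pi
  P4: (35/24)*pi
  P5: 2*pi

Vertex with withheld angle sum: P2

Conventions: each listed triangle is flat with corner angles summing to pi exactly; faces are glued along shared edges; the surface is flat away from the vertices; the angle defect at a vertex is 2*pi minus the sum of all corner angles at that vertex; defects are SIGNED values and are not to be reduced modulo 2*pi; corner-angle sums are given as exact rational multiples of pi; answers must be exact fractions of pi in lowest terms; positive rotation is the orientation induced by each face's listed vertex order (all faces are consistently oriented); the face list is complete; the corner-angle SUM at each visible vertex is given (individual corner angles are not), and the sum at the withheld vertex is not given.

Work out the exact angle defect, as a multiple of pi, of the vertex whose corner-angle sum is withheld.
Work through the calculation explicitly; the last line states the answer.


V = 6, E = 12, F = 8; chi = V - E + F = 2
Gauss-Bonnet: total defect = 2*pi*chi = 4*pi; visible defects sum to (65/24)*pi

Answer: defect(P2) = (31/24)*pi


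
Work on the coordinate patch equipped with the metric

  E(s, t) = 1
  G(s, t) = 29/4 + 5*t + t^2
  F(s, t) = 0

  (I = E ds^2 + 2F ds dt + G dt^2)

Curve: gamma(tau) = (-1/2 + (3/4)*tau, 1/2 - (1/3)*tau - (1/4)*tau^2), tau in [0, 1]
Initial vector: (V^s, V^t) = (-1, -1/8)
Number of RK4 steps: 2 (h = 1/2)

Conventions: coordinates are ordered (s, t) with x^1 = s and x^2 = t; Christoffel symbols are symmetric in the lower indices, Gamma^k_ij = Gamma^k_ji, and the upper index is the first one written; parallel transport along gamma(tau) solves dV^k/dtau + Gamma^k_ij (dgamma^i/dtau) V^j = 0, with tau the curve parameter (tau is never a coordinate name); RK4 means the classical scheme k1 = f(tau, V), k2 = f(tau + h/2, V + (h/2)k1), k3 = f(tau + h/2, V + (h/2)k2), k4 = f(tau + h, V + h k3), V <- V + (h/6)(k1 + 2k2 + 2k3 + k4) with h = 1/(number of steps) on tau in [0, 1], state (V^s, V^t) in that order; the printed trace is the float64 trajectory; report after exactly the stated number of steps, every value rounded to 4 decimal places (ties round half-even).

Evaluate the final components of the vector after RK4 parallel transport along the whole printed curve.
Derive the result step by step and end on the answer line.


gamma'(tau) = (3/4, -1/3 - (1/2)*tau); f(tau, V)^k = -Gamma^k_ij(gamma(tau)) gamma'^i(tau) V^j; h = 1/2; intermediate values shown to 6 dp
curve data and Christoffel symbols at the stage parameters:
  tau = 0.000000: gamma = (-0.500000, 0.500000), gamma' = (0.750000, -0.333333); Gamma_sss = 0.000000, Gamma_sst = 0.000000, Gamma_stt = 0.000000, Gamma_tss = 0.000000, Gamma_tst = 0.000000, Gamma_ttt = 0.300000
  tau = 0.250000: gamma = (-0.312500, 0.401042), gamma' = (0.750000, -0.458333); Gamma_sss = 0.000000, Gamma_sst = 0.000000, Gamma_stt = 0.000000, Gamma_tss = 0.000000, Gamma_tst = 0.000000, Gamma_ttt = 0.308096
  tau = 0.500000: gamma = (-0.125000, 0.270833), gamma' = (0.750000, -0.583333); Gamma_sss = 0.000000, Gamma_sst = 0.000000, Gamma_stt = 0.000000, Gamma_tss = 0.000000, Gamma_tst = 0.000000, Gamma_ttt = 0.319312
  tau = 0.750000: gamma = (0.062500, 0.109375), gamma' = (0.750000, -0.708333); Gamma_sss = 0.000000, Gamma_sst = 0.000000, Gamma_stt = 0.000000, Gamma_tss = 0.000000, Gamma_tst = 0.000000, Gamma_ttt = 0.334157
  tau = 1.000000: gamma = (0.250000, -0.083333), gamma' = (0.750000, -0.833333); Gamma_sss = 0.000000, Gamma_sst = 0.000000, Gamma_stt = 0.000000, Gamma_tss = 0.000000, Gamma_tst = 0.000000, Gamma_ttt = 0.353299
step 0: V^s = -1.0000, V^t = -0.1250
step 1: k1 = (0.000000, -0.012500), k2 = (0.000000, -0.018093), k3 = (0.000000, -0.018290), k4 = (0.000000, -0.024987); V <- V + (h/6)(k1 + 2k2 + 2k3 + k4): V^s = -1.0000, V^t = -0.1342
step 2: k1 = (0.000000, -0.024994), k2 = (0.000000, -0.033240), k3 = (0.000000, -0.033728), k4 = (0.000000, -0.044472); V <- V + (h/6)(k1 + 2k2 + 2k3 + k4): V^s = -1.0000, V^t = -0.1511

Answer: V^s = -1.0000, V^t = -0.1511


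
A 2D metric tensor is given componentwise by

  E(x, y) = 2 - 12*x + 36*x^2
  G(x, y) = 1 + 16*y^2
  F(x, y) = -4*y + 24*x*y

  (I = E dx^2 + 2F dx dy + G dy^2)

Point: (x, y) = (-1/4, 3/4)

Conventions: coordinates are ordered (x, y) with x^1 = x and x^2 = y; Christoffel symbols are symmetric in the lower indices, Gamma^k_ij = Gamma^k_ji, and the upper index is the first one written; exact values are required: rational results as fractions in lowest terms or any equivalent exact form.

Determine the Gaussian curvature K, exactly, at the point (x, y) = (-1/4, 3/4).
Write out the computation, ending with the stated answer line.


E = 29/4, F = -15/2, G = 10, EG - F^2 = 65/4 at the point
E_x = -30, E_y = 0, F_x = 18, F_y = -10, G_x = 0, G_y = 24
E_yy = 0, F_xy = 24, G_xx = 0
Apply the Brioschi formula K = (det M1 - det M2)/(EG - F^2)^2 over the derivative matrices of E, F, G.
M1 = [[-E_yy/2 + F_xy - G_xx/2, E_x/2, F_x - E_y/2], [F_y - G_x/2, E, F], [G_y/2, F, G]] = [[24, -15, 18], [-10, 29/4, -15/2], [12, -15/2, 10]]; det M1 = 24
M2 = [[0, E_y/2, G_x/2], [E_y/2, E, F], [G_x/2, F, G]] = [[0, 0, 0], [0, 29/4, -15/2], [0, -15/2, 10]]; det M2 = 0
det M1 - det M2 = 24; K = 24 / (65/4)^2 = 384/4225

Answer: K = 384/4225


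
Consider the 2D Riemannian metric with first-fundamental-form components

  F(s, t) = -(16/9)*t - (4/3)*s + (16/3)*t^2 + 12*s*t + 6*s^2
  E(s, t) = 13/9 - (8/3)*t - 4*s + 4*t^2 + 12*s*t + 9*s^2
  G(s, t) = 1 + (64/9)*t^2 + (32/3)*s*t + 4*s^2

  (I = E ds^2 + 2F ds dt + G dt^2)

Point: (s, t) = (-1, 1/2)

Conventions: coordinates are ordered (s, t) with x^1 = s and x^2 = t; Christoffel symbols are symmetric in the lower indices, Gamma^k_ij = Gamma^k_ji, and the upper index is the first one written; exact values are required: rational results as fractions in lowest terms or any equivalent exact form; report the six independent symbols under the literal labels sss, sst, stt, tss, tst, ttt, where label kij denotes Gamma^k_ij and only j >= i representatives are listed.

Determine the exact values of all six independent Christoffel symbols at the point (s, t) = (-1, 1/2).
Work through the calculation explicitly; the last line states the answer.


E = 73/9, F = 16/9, G = 13/9 at the point
E_s = -16, E_t = -32/3, F_s = -22/3, F_t = -76/9, G_s = -8/3, G_t = -32/9
EG - F^2 = 77/9;  g^inv = (9/77) * [[13/9, -16/9], [-16/9, 73/9]]
first-kind symbols [ij,l] = (1/2)(d_i g_jl + d_j g_il - d_l g_ij): [ss,s] = E_s/2 = -8, [ss,t] = F_s - E_t/2 = -2, [st,s] = E_t/2 = -16/3, [st,t] = G_s/2 = -4/3, [tt,s] = F_t - G_s/2 = -64/9, [tt,t] = G_t/2 = -16/9
Gamma^s_ij = (G*[ij,s] - F*[ij,t])/(EG - F^2), Gamma^t_ij = (E*[ij,t] - F*[ij,s])/(EG - F^2)

Answer: Gamma_sss = -72/77, Gamma_sst = -48/77, Gamma_stt = -64/77, Gamma_tss = -18/77, Gamma_tst = -12/77, Gamma_ttt = -16/77


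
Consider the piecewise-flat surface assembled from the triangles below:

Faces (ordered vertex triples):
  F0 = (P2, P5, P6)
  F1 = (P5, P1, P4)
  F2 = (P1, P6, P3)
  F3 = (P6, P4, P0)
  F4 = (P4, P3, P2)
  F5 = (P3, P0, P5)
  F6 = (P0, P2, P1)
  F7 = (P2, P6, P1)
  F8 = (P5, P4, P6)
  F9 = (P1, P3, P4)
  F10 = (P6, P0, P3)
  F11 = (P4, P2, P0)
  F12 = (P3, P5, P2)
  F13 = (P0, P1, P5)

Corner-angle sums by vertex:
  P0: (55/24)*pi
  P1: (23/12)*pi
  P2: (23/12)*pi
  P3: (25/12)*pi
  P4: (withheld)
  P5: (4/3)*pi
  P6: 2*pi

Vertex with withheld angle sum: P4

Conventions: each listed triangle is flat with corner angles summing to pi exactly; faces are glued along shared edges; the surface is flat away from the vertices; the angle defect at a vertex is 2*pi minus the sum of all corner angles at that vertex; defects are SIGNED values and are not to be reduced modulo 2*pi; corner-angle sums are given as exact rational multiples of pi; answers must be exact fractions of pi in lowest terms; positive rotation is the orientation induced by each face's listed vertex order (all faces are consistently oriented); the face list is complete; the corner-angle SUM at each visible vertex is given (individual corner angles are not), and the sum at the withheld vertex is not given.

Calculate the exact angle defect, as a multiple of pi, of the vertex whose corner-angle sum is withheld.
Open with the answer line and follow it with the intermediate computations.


Answer: defect(P4) = (-11/24)*pi

V = 7, E = 21, F = 14; chi = V - E + F = 0
Gauss-Bonnet: total defect = 2*pi*chi = 0; visible defects sum to (11/24)*pi


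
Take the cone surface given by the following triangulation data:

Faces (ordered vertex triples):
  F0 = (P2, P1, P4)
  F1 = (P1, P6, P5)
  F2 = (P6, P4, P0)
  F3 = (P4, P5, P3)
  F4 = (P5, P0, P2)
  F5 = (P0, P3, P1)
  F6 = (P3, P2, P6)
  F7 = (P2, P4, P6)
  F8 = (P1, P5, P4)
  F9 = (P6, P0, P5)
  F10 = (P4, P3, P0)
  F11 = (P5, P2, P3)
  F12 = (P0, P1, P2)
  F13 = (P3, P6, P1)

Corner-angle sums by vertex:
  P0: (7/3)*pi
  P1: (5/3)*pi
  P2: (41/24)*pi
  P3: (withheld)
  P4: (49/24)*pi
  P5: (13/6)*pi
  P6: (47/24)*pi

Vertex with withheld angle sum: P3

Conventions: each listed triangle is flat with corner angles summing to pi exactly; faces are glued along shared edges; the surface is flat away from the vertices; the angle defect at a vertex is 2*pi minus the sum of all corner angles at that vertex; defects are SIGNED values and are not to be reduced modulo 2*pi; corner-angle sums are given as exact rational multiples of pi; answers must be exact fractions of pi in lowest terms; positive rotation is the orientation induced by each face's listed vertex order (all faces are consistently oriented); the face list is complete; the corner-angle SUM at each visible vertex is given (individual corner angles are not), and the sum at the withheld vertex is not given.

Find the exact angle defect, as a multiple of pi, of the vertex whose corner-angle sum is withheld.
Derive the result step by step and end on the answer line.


V = 7, E = 21, F = 14; chi = V - E + F = 0
Gauss-Bonnet: total defect = 2*pi*chi = 0; visible defects sum to pi/8

Answer: defect(P3) = -pi/8


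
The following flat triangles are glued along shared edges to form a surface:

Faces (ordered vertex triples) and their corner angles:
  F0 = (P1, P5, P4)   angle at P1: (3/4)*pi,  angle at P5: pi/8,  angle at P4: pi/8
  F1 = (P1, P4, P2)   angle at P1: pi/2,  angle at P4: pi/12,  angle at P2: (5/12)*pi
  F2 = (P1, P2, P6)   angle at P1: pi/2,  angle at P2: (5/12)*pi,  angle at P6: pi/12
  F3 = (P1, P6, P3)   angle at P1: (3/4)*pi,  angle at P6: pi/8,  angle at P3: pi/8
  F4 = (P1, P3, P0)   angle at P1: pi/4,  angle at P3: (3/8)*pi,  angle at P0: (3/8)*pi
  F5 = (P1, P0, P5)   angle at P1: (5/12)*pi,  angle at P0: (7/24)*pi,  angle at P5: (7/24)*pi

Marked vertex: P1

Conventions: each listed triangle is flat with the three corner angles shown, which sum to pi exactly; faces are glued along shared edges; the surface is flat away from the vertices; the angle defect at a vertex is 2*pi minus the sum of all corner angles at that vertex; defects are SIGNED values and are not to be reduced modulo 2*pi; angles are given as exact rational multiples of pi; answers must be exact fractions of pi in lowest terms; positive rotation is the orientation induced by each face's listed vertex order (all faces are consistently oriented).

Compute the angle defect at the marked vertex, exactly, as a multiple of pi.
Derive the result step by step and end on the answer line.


Sum of corner angles at P1: (19/6)*pi
defect = 2*pi - (19/6)*pi

Answer: defect(P1) = (-7/6)*pi


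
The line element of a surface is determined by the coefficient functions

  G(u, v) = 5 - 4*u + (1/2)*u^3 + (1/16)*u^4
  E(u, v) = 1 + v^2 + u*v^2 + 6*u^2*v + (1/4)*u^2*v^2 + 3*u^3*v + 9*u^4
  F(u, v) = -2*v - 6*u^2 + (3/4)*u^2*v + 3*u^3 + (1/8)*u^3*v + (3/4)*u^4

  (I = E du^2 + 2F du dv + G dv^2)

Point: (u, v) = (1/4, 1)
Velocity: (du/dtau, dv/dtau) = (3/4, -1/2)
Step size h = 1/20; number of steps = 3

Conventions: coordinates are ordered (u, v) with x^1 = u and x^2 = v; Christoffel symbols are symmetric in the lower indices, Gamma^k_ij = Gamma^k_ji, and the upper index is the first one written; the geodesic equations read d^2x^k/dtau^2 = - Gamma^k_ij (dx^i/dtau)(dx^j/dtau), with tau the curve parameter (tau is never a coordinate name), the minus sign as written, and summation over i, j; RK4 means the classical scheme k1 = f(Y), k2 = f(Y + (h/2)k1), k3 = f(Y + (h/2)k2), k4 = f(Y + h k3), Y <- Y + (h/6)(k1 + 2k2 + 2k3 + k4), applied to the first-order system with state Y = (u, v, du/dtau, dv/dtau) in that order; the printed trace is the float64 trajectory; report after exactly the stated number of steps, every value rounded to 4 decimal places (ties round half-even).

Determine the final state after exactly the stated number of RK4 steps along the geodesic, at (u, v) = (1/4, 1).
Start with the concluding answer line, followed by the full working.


Answer: u = 0.3615, v = 0.9263, du/dtau = 0.7340, dv/dtau = -0.4810

f(Y) = (du/dtau, dv/dtau, -Gamma^u_ij Y'^i Y'^j, -Gamma^v_ij Y'^i Y'^j) with the Gammas evaluated at the stage position; h = 0.050000; intermediate values shown to 6 dp
step 0: u = 0.2500, v = 1.0000, du/dtau = 0.7500, dv/dtau = -0.5000
step 1:
  k1: at (u, v) = (0.250000, 1.000000), (du/dtau, dv/dtau) = (0.750000, -0.500000); Gamma_uuu = 0.458058, Gamma_uuv = 0.257658, Gamma_uvv = 0.000000, Gamma_vuu = -0.605291, Gamma_vuv = -0.340476, Gamma_vvv = 0.000000; k1 = (0.750000, -0.500000, -0.064414, 0.085119)
  k2: at (u, v) = (0.268750, 0.987500), (du/dtau, dv/dtau) = (0.748390, -0.497872); Gamma_uuu = 0.492077, Gamma_uuv = 0.265020, Gamma_uvv = 0.000000, Gamma_vuu = -0.630592, Gamma_vuv = -0.339621, Gamma_vvv = 0.000000; k2 = (0.748390, -0.497872, -0.078111, 0.100099)
  k3: at (u, v) = (0.268710, 0.987553), (du/dtau, dv/dtau) = (0.748047, -0.497498); Gamma_uuu = 0.492009, Gamma_uuv = 0.265007, Gamma_uvv = 0.000000, Gamma_vuu = -0.630534, Gamma_vuv = -0.339619, Gamma_vvv = 0.000000; k3 = (0.748047, -0.497498, -0.078071, 0.100051)
  k4: at (u, v) = (0.287402, 0.975125), (du/dtau, dv/dtau) = (0.746096, -0.494997); Gamma_uuu = 0.527050, Gamma_uuv = 0.272511, Gamma_uvv = 0.000000, Gamma_vuu = -0.654223, Gamma_vuv = -0.338266, Gamma_vvv = 0.000000; k4 = (0.746096, -0.494997, -0.092102, 0.114326)
  Y <- Y + (h/6)(k1 + 2k2 + 2k3 + k4): u = 0.2874, v = 0.9751, du/dtau = 0.7461, dv/dtau = -0.4950
step 2:
  k1: at (u, v) = (0.287408, 0.975119), (du/dtau, dv/dtau) = (0.746093, -0.495002); Gamma_uuu = 0.527060, Gamma_uuv = 0.272513, Gamma_uvv = 0.000000, Gamma_vuu = -0.654231, Gamma_vuv = -0.338266, Gamma_vvv = 0.000000; k1 = (0.746093, -0.495002, -0.092103, 0.114326)
  k2: at (u, v) = (0.306060, 0.962744), (du/dtau, dv/dtau) = (0.743790, -0.492144); Gamma_uuu = 0.563099, Gamma_uuv = 0.280132, Gamma_uvv = 0.000000, Gamma_vuu = -0.676209, Gamma_vuv = -0.336402, Gamma_vvv = 0.000000; k2 = (0.743790, -0.492144, -0.106435, 0.127814)
  k3: at (u, v) = (0.306003, 0.962815), (du/dtau, dv/dtau) = (0.743432, -0.491807); Gamma_uuu = 0.562995, Gamma_uuv = 0.280110, Gamma_uvv = 0.000000, Gamma_vuu = -0.676137, Gamma_vuv = -0.336402, Gamma_vvv = 0.000000; k3 = (0.743432, -0.491807, -0.106332, 0.127701)
  k4: at (u, v) = (0.324580, 0.950529), (du/dtau, dv/dtau) = (0.740776, -0.488617); Gamma_uuu = 0.599892, Gamma_uuv = 0.287793, Gamma_uvv = 0.000000, Gamma_vuu = -0.696255, Gamma_vuv = -0.334022, Gamma_vvv = 0.000000; k4 = (0.740776, -0.488617, -0.120853, 0.140267)
  Y <- Y + (h/6)(k1 + 2k2 + 2k3 + k4): u = 0.3246, v = 0.9505, du/dtau = 0.7408, dv/dtau = -0.4886
step 3:
  k1: at (u, v) = (0.324586, 0.950523), (du/dtau, dv/dtau) = (0.740772, -0.488622); Gamma_uuu = 0.599903, Gamma_uuv = 0.287795, Gamma_uvv = 0.000000, Gamma_vuu = -0.696262, Gamma_vuv = -0.334022, Gamma_vvv = 0.000000; k1 = (0.740772, -0.488622, -0.120853, 0.140265)
  k2: at (u, v) = (0.343105, 0.938307), (du/dtau, dv/dtau) = (0.737751, -0.485115); Gamma_uuu = 0.637602, Gamma_uuv = 0.295509, Gamma_uvv = 0.000000, Gamma_vuu = -0.714436, Gamma_vuv = -0.331120, Gamma_vvv = 0.000000; k2 = (0.737751, -0.485115, -0.135509, 0.151839)
  k3: at (u, v) = (0.343029, 0.938395), (du/dtau, dv/dtau) = (0.737384, -0.484826); Gamma_uuu = 0.637456, Gamma_uuv = 0.295480, Gamma_uvv = 0.000000, Gamma_vuu = -0.714355, Gamma_vuv = -0.331125, Gamma_vvv = 0.000000; k3 = (0.737384, -0.484826, -0.135337, 0.151664)
  k4: at (u, v) = (0.361455, 0.926282), (du/dtau, dv/dtau) = (0.734005, -0.481039); Gamma_uuu = 0.675772, Gamma_uuv = 0.303170, Gamma_uvv = 0.000000, Gamma_vuu = -0.730469, Gamma_vuv = -0.327708, Gamma_vvv = 0.000000; k4 = (0.734005, -0.481039, -0.149992, 0.162133)
  Y <- Y + (h/6)(k1 + 2k2 + 2k3 + k4): u = 0.3615, v = 0.9263, du/dtau = 0.7340, dv/dtau = -0.4810


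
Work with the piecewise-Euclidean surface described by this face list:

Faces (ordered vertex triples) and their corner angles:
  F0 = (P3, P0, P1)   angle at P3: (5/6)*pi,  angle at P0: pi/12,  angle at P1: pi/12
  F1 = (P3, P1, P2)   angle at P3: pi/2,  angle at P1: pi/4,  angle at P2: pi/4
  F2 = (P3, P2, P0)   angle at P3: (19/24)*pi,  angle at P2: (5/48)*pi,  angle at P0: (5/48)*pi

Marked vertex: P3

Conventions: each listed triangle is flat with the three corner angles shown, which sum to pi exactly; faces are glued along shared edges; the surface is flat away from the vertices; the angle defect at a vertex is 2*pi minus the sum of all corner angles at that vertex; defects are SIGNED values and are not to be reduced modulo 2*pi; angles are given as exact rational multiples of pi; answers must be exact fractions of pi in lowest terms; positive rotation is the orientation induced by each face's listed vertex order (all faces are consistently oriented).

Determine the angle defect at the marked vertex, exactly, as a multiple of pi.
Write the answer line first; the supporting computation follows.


Answer: defect(P3) = -pi/8

Sum of corner angles at P3: (17/8)*pi
defect = 2*pi - (17/8)*pi


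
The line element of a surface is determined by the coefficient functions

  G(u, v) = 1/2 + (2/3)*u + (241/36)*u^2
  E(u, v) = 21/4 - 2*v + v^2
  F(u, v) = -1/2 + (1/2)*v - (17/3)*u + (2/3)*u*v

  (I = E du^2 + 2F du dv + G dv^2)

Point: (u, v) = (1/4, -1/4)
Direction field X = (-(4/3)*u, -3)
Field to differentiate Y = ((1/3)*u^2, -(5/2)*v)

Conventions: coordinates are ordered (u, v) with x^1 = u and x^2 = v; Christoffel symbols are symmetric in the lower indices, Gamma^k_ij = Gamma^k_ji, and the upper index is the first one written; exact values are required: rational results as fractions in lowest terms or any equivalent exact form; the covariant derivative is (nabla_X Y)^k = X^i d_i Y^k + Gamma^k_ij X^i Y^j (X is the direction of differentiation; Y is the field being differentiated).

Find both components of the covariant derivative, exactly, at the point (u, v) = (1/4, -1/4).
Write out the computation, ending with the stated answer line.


E = 93/16, F = -25/12, G = 625/576 at the point
E_u = 0, E_v = -5/2, F_u = -35/6, F_v = 2/3, G_u = 289/72, G_v = 0
EG - F^2 = 18125/9216;  g^inv = (9216/18125) * [[625/576, 25/12], [25/12, 93/16]]
first-kind symbols [ij,l] = (1/2)(d_i g_jl + d_j g_il - d_l g_ij): [uu,u] = E_u/2 = 0, [uu,v] = F_u - E_v/2 = -55/12, [uv,u] = E_v/2 = -5/4, [uv,v] = G_u/2 = 289/144, [vv,u] = F_v - G_u/2 = -193/144, [vv,v] = G_v/2 = 0
Gamma^u_ij = (G*[ij,u] - F*[ij,v])/(EG - F^2), Gamma^v_ij = (E*[ij,v] - F*[ij,u])/(EG - F^2)
Gamma_uuu = -704/145, Gamma_uuv = 3124/2175, Gamma_uvv = -193/261, Gamma_vuu = -49104/3625, Gamma_vuv = 83508/18125, Gamma_vvv = -3088/2175
X = (-1/3, -3), Y = (1/48, 5/8) at the point

Answer: (nabla_X Y)^u = 50929/52200, (nabla_X Y)^v = 653103/72500


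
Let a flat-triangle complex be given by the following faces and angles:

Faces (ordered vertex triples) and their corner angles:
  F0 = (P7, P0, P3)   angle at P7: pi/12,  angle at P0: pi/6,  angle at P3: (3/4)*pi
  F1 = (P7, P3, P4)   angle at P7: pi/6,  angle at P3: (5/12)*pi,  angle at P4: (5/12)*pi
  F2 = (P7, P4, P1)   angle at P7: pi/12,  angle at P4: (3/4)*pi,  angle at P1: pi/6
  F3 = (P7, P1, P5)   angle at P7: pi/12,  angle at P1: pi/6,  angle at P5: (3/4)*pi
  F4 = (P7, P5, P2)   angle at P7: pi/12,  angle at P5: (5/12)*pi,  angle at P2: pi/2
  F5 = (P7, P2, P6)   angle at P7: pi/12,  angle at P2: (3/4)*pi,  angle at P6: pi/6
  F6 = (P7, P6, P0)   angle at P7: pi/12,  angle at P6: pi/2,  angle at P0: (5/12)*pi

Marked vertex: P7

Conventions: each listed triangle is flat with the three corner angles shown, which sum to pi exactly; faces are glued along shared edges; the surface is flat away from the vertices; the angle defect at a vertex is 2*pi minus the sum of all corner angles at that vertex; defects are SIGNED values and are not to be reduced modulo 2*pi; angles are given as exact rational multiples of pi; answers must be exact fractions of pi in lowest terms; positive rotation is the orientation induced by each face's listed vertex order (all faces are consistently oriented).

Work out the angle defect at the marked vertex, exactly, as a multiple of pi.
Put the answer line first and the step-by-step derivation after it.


Answer: defect(P7) = (4/3)*pi

Sum of corner angles at P7: (2/3)*pi
defect = 2*pi - (2/3)*pi


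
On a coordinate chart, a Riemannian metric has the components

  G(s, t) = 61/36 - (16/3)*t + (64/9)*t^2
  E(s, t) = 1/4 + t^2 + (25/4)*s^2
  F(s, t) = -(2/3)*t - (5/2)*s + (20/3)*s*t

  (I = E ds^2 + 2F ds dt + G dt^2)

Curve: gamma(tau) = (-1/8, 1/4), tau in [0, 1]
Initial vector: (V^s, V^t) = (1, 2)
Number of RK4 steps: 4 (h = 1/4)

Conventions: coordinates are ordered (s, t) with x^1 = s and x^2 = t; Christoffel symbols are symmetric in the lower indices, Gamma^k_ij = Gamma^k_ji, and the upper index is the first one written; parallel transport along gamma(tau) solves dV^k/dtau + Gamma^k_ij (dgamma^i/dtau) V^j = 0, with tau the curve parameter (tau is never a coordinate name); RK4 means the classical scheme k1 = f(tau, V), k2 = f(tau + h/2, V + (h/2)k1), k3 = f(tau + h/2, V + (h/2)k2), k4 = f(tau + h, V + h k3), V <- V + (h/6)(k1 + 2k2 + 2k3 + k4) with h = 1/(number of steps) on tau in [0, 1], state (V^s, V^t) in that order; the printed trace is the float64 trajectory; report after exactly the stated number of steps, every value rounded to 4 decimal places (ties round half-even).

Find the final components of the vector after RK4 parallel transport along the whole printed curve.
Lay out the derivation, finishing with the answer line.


gamma'(tau) = (0, 0); f(tau, V)^k = -Gamma^k_ij(gamma(tau)) gamma'^i(tau) V^j; h = 1/4; intermediate values shown to 6 dp
curve data and Christoffel symbols at the stage parameters:
  tau = 0.000000: gamma = (-0.125000, 0.250000), gamma' = (0.000000, 0.000000); Gamma_sss = -2.134929, Gamma_sst = 0.616816, Gamma_stt = -3.871054, Gamma_tss = -1.510469, Gamma_tst = 0.047856, Gamma_ttt = -1.403789
  tau = 0.125000: gamma = (-0.125000, 0.250000), gamma' = (0.000000, 0.000000); Gamma_sss = -2.134929, Gamma_sst = 0.616816, Gamma_stt = -3.871054, Gamma_tss = -1.510469, Gamma_tst = 0.047856, Gamma_ttt = -1.403789
  tau = 0.250000: gamma = (-0.125000, 0.250000), gamma' = (0.000000, 0.000000); Gamma_sss = -2.134929, Gamma_sst = 0.616816, Gamma_stt = -3.871054, Gamma_tss = -1.510469, Gamma_tst = 0.047856, Gamma_ttt = -1.403789
  tau = 0.375000: gamma = (-0.125000, 0.250000), gamma' = (0.000000, 0.000000); Gamma_sss = -2.134929, Gamma_sst = 0.616816, Gamma_stt = -3.871054, Gamma_tss = -1.510469, Gamma_tst = 0.047856, Gamma_ttt = -1.403789
  tau = 0.500000: gamma = (-0.125000, 0.250000), gamma' = (0.000000, 0.000000); Gamma_sss = -2.134929, Gamma_sst = 0.616816, Gamma_stt = -3.871054, Gamma_tss = -1.510469, Gamma_tst = 0.047856, Gamma_ttt = -1.403789
  tau = 0.625000: gamma = (-0.125000, 0.250000), gamma' = (0.000000, 0.000000); Gamma_sss = -2.134929, Gamma_sst = 0.616816, Gamma_stt = -3.871054, Gamma_tss = -1.510469, Gamma_tst = 0.047856, Gamma_ttt = -1.403789
  tau = 0.750000: gamma = (-0.125000, 0.250000), gamma' = (0.000000, 0.000000); Gamma_sss = -2.134929, Gamma_sst = 0.616816, Gamma_stt = -3.871054, Gamma_tss = -1.510469, Gamma_tst = 0.047856, Gamma_ttt = -1.403789
  tau = 0.875000: gamma = (-0.125000, 0.250000), gamma' = (0.000000, 0.000000); Gamma_sss = -2.134929, Gamma_sst = 0.616816, Gamma_stt = -3.871054, Gamma_tss = -1.510469, Gamma_tst = 0.047856, Gamma_ttt = -1.403789
  tau = 1.000000: gamma = (-0.125000, 0.250000), gamma' = (0.000000, 0.000000); Gamma_sss = -2.134929, Gamma_sst = 0.616816, Gamma_stt = -3.871054, Gamma_tss = -1.510469, Gamma_tst = 0.047856, Gamma_ttt = -1.403789
step 0: V^s = 1.0000, V^t = 2.0000
step 1: k1 = (0.000000, 0.000000), k2 = (0.000000, 0.000000), k3 = (0.000000, 0.000000), k4 = (0.000000, 0.000000); V <- V + (h/6)(k1 + 2k2 + 2k3 + k4): V^s = 1.0000, V^t = 2.0000
step 2: k1 = (0.000000, 0.000000), k2 = (0.000000, 0.000000), k3 = (0.000000, 0.000000), k4 = (0.000000, 0.000000); V <- V + (h/6)(k1 + 2k2 + 2k3 + k4): V^s = 1.0000, V^t = 2.0000
step 3: k1 = (0.000000, 0.000000), k2 = (0.000000, 0.000000), k3 = (0.000000, 0.000000), k4 = (0.000000, 0.000000); V <- V + (h/6)(k1 + 2k2 + 2k3 + k4): V^s = 1.0000, V^t = 2.0000
step 4: k1 = (0.000000, 0.000000), k2 = (0.000000, 0.000000), k3 = (0.000000, 0.000000), k4 = (0.000000, 0.000000); V <- V + (h/6)(k1 + 2k2 + 2k3 + k4): V^s = 1.0000, V^t = 2.0000

Answer: V^s = 1.0000, V^t = 2.0000
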